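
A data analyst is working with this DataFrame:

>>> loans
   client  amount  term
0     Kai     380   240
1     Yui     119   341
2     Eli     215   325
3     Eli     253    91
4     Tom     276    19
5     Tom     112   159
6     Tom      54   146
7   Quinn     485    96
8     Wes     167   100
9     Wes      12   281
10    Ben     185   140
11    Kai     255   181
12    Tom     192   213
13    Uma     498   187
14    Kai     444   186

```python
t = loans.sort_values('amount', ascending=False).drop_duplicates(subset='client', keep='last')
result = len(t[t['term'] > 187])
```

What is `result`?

sort by amount descending:
   client  amount  term
13    Uma     498   187
7   Quinn     485    96
14    Kai     444   186
0     Kai     380   240
4     Tom     276    19
11    Kai     255   181
3     Eli     253    91
2     Eli     215   325
12    Tom     192   213
10    Ben     185   140
8     Wes     167   100
1     Yui     119   341
5     Tom     112   159
6     Tom      54   146
9     Wes      12   281
drop duplicate client (keep=last):
   client  amount  term
13    Uma     498   187
7   Quinn     485    96
11    Kai     255   181
2     Eli     215   325
10    Ben     185   140
1     Yui     119   341
6     Tom      54   146
9     Wes      12   281
filter rows where term > 187:
  client  amount  term
2    Eli     215   325
1    Yui     119   341
9    Wes      12   281
The number of rows is 3.

3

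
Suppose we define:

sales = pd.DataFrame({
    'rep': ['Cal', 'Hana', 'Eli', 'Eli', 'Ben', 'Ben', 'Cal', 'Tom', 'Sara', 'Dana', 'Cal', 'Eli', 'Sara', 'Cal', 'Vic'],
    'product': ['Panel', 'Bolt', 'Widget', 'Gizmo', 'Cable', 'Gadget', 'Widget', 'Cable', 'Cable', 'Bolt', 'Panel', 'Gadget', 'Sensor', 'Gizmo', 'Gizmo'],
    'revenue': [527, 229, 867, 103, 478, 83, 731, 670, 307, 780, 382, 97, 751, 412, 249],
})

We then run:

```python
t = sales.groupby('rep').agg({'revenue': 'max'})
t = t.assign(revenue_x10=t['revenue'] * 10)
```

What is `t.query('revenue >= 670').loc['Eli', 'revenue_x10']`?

8670

group by rep, max of revenue:
      revenue
rep          
Ben       478
Cal       731
Dana      780
Eli       867
Hana      229
Sara      751
Tom       670
Vic       249
add column revenue_x10 = t['revenue'] * 10:
      revenue  revenue_x10
rep                       
Ben       478         4780
Cal       731         7310
Dana      780         7800
Eli       867         8670
Hana      229         2290
Sara      751         7510
Tom       670         6700
Vic       249         2490
filter rows where revenue >= 670:
      revenue  revenue_x10
rep                       
Cal       731         7310
Dana      780         7800
Eli       867         8670
Sara      751         7510
Tom       670         6700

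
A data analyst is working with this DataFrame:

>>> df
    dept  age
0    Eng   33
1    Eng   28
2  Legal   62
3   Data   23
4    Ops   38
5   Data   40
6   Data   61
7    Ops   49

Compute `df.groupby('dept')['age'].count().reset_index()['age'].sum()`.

group by dept, count of age:
dept
Data     3
Eng      2
Legal    1
Ops      2
Name: age, dtype: int64
reset_index():
    dept  age
0   Data    3
1    Eng    2
2  Legal    1
3    Ops    2
Taking the sum of column 'age' gives 8.

8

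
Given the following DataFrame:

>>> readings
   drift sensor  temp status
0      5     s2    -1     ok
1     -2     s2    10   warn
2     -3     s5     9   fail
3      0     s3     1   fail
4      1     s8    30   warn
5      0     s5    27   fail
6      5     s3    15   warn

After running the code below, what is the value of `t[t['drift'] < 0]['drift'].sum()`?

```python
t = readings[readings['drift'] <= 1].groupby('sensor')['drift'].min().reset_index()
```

filter rows where drift <= 1:
   drift sensor  temp status
1     -2     s2    10   warn
2     -3     s5     9   fail
3      0     s3     1   fail
4      1     s8    30   warn
5      0     s5    27   fail
group by sensor, min of drift:
sensor
s2   -2
s3    0
s5   -3
s8    1
Name: drift, dtype: int64
reset_index():
  sensor  drift
0     s2     -2
1     s3      0
2     s5     -3
3     s8      1
filter rows where drift < 0:
  sensor  drift
0     s2     -2
2     s5     -3

-5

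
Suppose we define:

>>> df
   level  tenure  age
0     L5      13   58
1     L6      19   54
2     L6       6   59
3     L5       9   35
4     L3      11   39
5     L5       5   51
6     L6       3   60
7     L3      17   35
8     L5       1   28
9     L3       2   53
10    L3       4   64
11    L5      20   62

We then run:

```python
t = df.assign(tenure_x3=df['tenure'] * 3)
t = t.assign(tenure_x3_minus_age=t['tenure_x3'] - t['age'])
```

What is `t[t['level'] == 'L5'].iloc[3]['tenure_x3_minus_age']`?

-25

add column tenure_x3 = df['tenure'] * 3:
   level  tenure  age  tenure_x3
0     L5      13   58         39
1     L6      19   54         57
2     L6       6   59         18
3     L5       9   35         27
4     L3      11   39         33
5     L5       5   51         15
6     L6       3   60          9
7     L3      17   35         51
8     L5       1   28          3
9     L3       2   53          6
10    L3       4   64         12
11    L5      20   62         60
add column tenure_x3_minus_age = t['tenure_x3'] - t['age']:
   level  tenure  age  tenure_x3  tenure_x3_minus_age
0     L5      13   58         39                  -19
1     L6      19   54         57                    3
2     L6       6   59         18                  -41
3     L5       9   35         27                   -8
4     L3      11   39         33                   -6
5     L5       5   51         15                  -36
6     L6       3   60          9                  -51
7     L3      17   35         51                   16
8     L5       1   28          3                  -25
9     L3       2   53          6                  -47
10    L3       4   64         12                  -52
11    L5      20   62         60                   -2
filter rows where level == 'L5':
   level  tenure  age  tenure_x3  tenure_x3_minus_age
0     L5      13   58         39                  -19
3     L5       9   35         27                   -8
5     L5       5   51         15                  -36
8     L5       1   28          3                  -25
11    L5      20   62         60                   -2
Finally, value at position 3, column 'tenure_x3_minus_age' = -25.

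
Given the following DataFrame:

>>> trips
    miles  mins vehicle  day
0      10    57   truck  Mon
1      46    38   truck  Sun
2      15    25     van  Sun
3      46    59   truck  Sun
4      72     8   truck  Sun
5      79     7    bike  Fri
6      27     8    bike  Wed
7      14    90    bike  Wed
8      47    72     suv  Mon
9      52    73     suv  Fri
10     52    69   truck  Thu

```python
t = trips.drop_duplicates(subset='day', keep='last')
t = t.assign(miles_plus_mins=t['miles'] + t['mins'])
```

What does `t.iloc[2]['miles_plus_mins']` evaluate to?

119

drop duplicate day (keep=last):
    miles  mins vehicle  day
4      72     8   truck  Sun
7      14    90    bike  Wed
8      47    72     suv  Mon
9      52    73     suv  Fri
10     52    69   truck  Thu
add column miles_plus_mins = t['miles'] + t['mins']:
    miles  mins vehicle  day  miles_plus_mins
4      72     8   truck  Sun               80
7      14    90    bike  Wed              104
8      47    72     suv  Mon              119
9      52    73     suv  Fri              125
10     52    69   truck  Thu              121
The value at position 2, column 'miles_plus_mins' is 119.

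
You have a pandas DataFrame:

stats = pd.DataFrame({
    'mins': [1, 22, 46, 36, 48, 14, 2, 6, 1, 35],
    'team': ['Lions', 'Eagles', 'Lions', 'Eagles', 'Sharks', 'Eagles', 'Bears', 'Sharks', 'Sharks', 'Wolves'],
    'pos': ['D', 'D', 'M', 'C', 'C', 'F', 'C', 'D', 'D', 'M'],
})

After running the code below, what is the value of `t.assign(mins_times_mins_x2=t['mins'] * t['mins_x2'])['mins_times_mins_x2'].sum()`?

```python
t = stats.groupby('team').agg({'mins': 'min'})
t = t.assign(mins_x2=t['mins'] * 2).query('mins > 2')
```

group by team, min of mins:
        mins
team        
Bears      2
Eagles    14
Lions      1
Sharks     1
Wolves    35
add column mins_x2 = t['mins'] * 2:
        mins  mins_x2
team                 
Bears      2        4
Eagles    14       28
Lions      1        2
Sharks     1        2
Wolves    35       70
filter rows where mins > 2:
        mins  mins_x2
team                 
Eagles    14       28
Wolves    35       70
add column mins_times_mins_x2 = t['mins'] * t['mins_x2']:
        mins  mins_x2  mins_times_mins_x2
team                                     
Eagles    14       28                 392
Wolves    35       70                2450

2842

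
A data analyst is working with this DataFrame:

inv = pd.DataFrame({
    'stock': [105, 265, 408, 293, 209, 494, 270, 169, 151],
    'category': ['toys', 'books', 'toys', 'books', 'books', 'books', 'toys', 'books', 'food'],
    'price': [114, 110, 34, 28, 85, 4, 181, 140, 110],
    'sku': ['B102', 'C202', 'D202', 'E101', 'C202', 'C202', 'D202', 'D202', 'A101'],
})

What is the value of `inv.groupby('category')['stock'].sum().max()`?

group by category, sum of stock:
category
books    1430
food      151
toys      783
Name: stock, dtype: int64

1430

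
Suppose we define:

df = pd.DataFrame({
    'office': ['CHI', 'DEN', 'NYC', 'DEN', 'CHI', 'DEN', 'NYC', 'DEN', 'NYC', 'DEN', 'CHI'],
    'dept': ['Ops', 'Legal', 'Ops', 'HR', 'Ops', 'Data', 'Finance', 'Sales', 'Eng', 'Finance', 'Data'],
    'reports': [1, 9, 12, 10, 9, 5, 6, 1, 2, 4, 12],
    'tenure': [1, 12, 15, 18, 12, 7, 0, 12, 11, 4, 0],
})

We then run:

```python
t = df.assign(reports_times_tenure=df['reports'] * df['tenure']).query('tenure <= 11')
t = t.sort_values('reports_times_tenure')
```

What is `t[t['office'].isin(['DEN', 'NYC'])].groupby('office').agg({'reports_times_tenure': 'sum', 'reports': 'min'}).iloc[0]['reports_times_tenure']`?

add column reports_times_tenure = df['reports'] * df['tenure']:
   office     dept  reports  tenure  reports_times_tenure
0     CHI      Ops        1       1                     1
1     DEN    Legal        9      12                   108
2     NYC      Ops       12      15                   180
3     DEN       HR       10      18                   180
4     CHI      Ops        9      12                   108
5     DEN     Data        5       7                    35
6     NYC  Finance        6       0                     0
7     DEN    Sales        1      12                    12
8     NYC      Eng        2      11                    22
9     DEN  Finance        4       4                    16
10    CHI     Data       12       0                     0
filter rows where tenure <= 11:
   office     dept  reports  tenure  reports_times_tenure
0     CHI      Ops        1       1                     1
5     DEN     Data        5       7                    35
6     NYC  Finance        6       0                     0
8     NYC      Eng        2      11                    22
9     DEN  Finance        4       4                    16
10    CHI     Data       12       0                     0
sort by reports_times_tenure:
   office     dept  reports  tenure  reports_times_tenure
6     NYC  Finance        6       0                     0
10    CHI     Data       12       0                     0
0     CHI      Ops        1       1                     1
9     DEN  Finance        4       4                    16
8     NYC      Eng        2      11                    22
5     DEN     Data        5       7                    35
filter rows where office in ['DEN', 'NYC']:
  office     dept  reports  tenure  reports_times_tenure
6    NYC  Finance        6       0                     0
9    DEN  Finance        4       4                    16
8    NYC      Eng        2      11                    22
5    DEN     Data        5       7                    35
group by office: sum(reports_times_tenure), min(reports):
        reports_times_tenure  reports
office                               
DEN                       51        4
NYC                       22        2

51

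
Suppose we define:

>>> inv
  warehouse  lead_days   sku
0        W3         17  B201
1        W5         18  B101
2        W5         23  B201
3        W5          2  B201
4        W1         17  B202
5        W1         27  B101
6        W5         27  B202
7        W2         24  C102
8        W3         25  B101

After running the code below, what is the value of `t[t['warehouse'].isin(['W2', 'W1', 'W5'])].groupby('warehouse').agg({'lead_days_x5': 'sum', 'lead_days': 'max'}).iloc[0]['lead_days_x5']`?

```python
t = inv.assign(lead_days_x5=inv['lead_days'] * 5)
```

220

add column lead_days_x5 = inv['lead_days'] * 5:
  warehouse  lead_days   sku  lead_days_x5
0        W3         17  B201            85
1        W5         18  B101            90
2        W5         23  B201           115
3        W5          2  B201            10
4        W1         17  B202            85
5        W1         27  B101           135
6        W5         27  B202           135
7        W2         24  C102           120
8        W3         25  B101           125
filter rows where warehouse in ['W2', 'W1', 'W5']:
  warehouse  lead_days   sku  lead_days_x5
1        W5         18  B101            90
2        W5         23  B201           115
3        W5          2  B201            10
4        W1         17  B202            85
5        W1         27  B101           135
6        W5         27  B202           135
7        W2         24  C102           120
group by warehouse: sum(lead_days_x5), max(lead_days):
           lead_days_x5  lead_days
warehouse                         
W1                  220         27
W2                  120         24
W5                  350         27
The value at position 0, column 'lead_days_x5' is 220.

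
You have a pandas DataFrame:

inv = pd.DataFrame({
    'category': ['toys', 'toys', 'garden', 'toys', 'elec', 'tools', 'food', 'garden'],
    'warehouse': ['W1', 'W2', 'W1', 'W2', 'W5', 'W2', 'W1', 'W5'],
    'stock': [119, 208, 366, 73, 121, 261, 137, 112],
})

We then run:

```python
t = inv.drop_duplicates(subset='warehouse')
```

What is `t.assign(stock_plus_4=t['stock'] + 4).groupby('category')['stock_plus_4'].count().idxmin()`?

elec

drop duplicate warehouse (keep=first):
  category warehouse  stock
0     toys        W1    119
1     toys        W2    208
4     elec        W5    121
add column stock_plus_4 = t['stock'] + 4:
  category warehouse  stock  stock_plus_4
0     toys        W1    119           123
1     toys        W2    208           212
4     elec        W5    121           125
group by category, count of stock_plus_4:
category
elec    1
toys    2
Name: stock_plus_4, dtype: int64
So idxmin() = elec.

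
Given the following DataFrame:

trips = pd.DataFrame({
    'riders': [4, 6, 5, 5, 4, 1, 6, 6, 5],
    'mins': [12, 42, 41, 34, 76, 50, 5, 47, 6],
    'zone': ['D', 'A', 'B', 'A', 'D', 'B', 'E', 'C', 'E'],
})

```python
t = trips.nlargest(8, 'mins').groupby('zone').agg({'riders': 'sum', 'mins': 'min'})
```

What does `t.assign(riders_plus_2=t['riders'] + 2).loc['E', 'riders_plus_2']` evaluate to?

7

take 8 rows with largest mins:
   riders  mins zone
4       4    76    D
5       1    50    B
7       6    47    C
1       6    42    A
2       5    41    B
3       5    34    A
0       4    12    D
8       5     6    E
group by zone: sum(riders), min(mins):
      riders  mins
zone              
A         11    34
B          6    41
C          6    47
D          8    12
E          5     6
add column riders_plus_2 = t['riders'] + 2:
      riders  mins  riders_plus_2
zone                             
A         11    34             13
B          6    41              8
C          6    47              8
D          8    12             10
E          5     6              7
Reading off the value at row 'E', column 'riders_plus_2', we get 7.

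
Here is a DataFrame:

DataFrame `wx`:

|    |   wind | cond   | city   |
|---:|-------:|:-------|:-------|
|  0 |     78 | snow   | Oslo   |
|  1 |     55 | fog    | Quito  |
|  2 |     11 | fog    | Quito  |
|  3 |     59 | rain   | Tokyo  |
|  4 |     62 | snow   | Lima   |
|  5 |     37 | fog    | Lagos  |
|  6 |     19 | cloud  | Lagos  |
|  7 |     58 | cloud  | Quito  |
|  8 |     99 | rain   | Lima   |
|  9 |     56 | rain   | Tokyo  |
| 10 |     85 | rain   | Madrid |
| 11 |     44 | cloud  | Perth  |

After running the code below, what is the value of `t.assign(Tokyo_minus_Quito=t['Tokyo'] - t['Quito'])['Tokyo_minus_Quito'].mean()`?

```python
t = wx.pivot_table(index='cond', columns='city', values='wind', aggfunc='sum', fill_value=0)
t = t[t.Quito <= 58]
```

19.0

pivot: rows=cond, cols=city, sum(wind):
city   Lagos  Lima  Madrid  Oslo  Perth  Quito  Tokyo
cond                                                 
cloud     19     0       0     0     44     58      0
fog       37     0       0     0      0     66      0
rain       0    99      85     0      0      0    115
snow       0    62       0    78      0      0      0
filter rows where Quito <= 58:
city   Lagos  Lima  Madrid  Oslo  Perth  Quito  Tokyo
cond                                                 
cloud     19     0       0     0     44     58      0
rain       0    99      85     0      0      0    115
snow       0    62       0    78      0      0      0
add column Tokyo_minus_Quito = t['Tokyo'] - t['Quito']:
city   Lagos  Lima  Madrid  Oslo  Perth  Quito  Tokyo  Tokyo_minus_Quito
cond                                                                    
cloud     19     0       0     0     44     58      0                -58
rain       0    99      85     0      0      0    115                115
snow       0    62       0    78      0      0      0                  0
Reading off the mean of column 'Tokyo_minus_Quito', we get 19.0.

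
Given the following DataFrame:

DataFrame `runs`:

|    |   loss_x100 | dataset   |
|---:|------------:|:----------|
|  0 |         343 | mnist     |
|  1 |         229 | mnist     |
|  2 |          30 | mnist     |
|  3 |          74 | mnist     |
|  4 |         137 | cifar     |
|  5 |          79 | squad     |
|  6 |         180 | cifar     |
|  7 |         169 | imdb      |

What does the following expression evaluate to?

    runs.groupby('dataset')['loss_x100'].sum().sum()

1241

group by dataset, sum of loss_x100:
dataset
cifar    317
imdb     169
mnist    676
squad     79
Name: loss_x100, dtype: int64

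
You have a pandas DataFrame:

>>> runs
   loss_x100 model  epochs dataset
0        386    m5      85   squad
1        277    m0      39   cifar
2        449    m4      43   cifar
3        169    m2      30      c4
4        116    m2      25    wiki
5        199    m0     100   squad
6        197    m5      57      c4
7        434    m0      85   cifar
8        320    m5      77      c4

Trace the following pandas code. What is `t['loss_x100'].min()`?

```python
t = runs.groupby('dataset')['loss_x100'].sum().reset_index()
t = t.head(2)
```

686

group by dataset, sum of loss_x100:
dataset
c4        686
cifar    1160
squad     585
wiki      116
Name: loss_x100, dtype: int64
reset_index():
  dataset  loss_x100
0      c4        686
1   cifar       1160
2   squad        585
3    wiki        116
take first 2 rows:
  dataset  loss_x100
0      c4        686
1   cifar       1160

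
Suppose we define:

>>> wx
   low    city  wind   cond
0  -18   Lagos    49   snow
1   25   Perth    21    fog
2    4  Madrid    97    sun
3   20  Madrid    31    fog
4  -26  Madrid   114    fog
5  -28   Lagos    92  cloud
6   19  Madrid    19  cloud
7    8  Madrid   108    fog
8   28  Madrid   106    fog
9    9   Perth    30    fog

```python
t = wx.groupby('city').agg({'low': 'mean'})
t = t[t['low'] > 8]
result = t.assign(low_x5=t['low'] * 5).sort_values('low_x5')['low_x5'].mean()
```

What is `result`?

group by city, mean of low:
              low
city             
Lagos  -23.000000
Madrid   8.833333
Perth   17.000000
filter rows where low > 8:
              low
city             
Madrid   8.833333
Perth   17.000000
add column low_x5 = t['low'] * 5:
              low     low_x5
city                        
Madrid   8.833333  44.166667
Perth   17.000000  85.000000
sort by low_x5:
              low     low_x5
city                        
Madrid   8.833333  44.166667
Perth   17.000000  85.000000
Taking the mean of column 'low_x5' gives 64.5833333333.

64.5833333333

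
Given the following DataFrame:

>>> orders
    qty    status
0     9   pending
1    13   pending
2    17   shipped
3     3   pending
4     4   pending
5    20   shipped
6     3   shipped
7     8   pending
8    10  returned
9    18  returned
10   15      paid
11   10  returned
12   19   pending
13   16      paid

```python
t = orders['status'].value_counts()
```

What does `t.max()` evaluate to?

6

value_counts of status:
status
pending     6
shipped     3
returned    3
paid        2
Name: count, dtype: int64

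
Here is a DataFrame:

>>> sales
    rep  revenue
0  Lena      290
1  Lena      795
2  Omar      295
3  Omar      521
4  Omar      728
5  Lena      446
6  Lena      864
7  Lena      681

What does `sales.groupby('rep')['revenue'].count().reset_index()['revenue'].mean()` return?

group by rep, count of revenue:
rep
Lena    5
Omar    3
Name: revenue, dtype: int64
reset_index():
    rep  revenue
0  Lena        5
1  Omar        3
mean of column 'revenue' → 4.0

4.0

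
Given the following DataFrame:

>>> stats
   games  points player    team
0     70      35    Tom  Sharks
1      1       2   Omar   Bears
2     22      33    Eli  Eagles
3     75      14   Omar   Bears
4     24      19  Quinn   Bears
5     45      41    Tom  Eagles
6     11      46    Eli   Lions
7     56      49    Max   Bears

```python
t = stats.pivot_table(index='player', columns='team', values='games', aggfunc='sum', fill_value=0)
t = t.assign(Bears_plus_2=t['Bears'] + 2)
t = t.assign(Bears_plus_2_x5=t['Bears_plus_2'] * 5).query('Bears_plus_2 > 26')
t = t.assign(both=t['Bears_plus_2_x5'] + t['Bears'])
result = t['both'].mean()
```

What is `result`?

pivot: rows=player, cols=team, sum(games):
team    Bears  Eagles  Lions  Sharks
player                              
Eli         0      22     11       0
Max        56       0      0       0
Omar       76       0      0       0
Quinn      24       0      0       0
Tom         0      45      0      70
add column Bears_plus_2 = t['Bears'] + 2:
team    Bears  Eagles  Lions  Sharks  Bears_plus_2
player                                            
Eli         0      22     11       0             2
Max        56       0      0       0            58
Omar       76       0      0       0            78
Quinn      24       0      0       0            26
Tom         0      45      0      70             2
add column Bears_plus_2_x5 = t['Bears_plus_2'] * 5:
team    Bears  Eagles  Lions  Sharks  Bears_plus_2  Bears_plus_2_x5
player                                                             
Eli         0      22     11       0             2               10
Max        56       0      0       0            58              290
Omar       76       0      0       0            78              390
Quinn      24       0      0       0            26              130
Tom         0      45      0      70             2               10
filter rows where Bears_plus_2 > 26:
team    Bears  Eagles  Lions  Sharks  Bears_plus_2  Bears_plus_2_x5
player                                                             
Max        56       0      0       0            58              290
Omar       76       0      0       0            78              390
add column both = t['Bears_plus_2_x5'] + t['Bears']:
team    Bears  Eagles  Lions  Sharks  Bears_plus_2  Bears_plus_2_x5  both
player                                                                   
Max        56       0      0       0            58              290   346
Omar       76       0      0       0            78              390   466
Finally, mean of column 'both' = 406.0.

406.0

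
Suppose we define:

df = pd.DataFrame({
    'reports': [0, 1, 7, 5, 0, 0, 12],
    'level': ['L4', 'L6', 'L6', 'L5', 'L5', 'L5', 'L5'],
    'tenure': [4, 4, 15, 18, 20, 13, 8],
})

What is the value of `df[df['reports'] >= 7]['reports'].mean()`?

9.5

filter rows where reports >= 7:
   reports level  tenure
2        7    L6      15
6       12    L5       8
Taking the mean of column 'reports' gives 9.5.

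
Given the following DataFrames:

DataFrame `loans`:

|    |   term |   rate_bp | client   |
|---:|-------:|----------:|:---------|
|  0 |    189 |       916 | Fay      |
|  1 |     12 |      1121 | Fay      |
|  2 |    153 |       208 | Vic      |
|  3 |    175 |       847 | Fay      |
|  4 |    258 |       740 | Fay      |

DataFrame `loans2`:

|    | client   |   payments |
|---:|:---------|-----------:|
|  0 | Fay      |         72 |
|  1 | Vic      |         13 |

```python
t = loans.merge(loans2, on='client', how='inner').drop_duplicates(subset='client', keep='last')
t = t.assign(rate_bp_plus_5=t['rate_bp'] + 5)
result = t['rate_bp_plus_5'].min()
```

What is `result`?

213

merge on 'client' (how='inner') → 5 rows:
   term  rate_bp client  payments
0   189      916    Fay        72
1    12     1121    Fay        72
2   153      208    Vic        13
3   175      847    Fay        72
4   258      740    Fay        72
drop duplicate client (keep=last):
   term  rate_bp client  payments
2   153      208    Vic        13
4   258      740    Fay        72
add column rate_bp_plus_5 = t['rate_bp'] + 5:
   term  rate_bp client  payments  rate_bp_plus_5
2   153      208    Vic        13             213
4   258      740    Fay        72             745
Finally, min of column 'rate_bp_plus_5' = 213.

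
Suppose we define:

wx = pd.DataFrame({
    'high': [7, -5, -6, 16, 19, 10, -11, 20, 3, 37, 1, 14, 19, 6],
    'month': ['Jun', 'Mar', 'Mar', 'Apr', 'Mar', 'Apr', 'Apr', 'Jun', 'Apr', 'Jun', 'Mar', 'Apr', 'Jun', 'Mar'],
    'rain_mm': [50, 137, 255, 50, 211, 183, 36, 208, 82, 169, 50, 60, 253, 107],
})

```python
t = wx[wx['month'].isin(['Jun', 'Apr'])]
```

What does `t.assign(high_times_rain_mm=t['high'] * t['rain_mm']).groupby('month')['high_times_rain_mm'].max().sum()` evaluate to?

8083

filter rows where month in ['Jun', 'Apr']:
    high month  rain_mm
0      7   Jun       50
3     16   Apr       50
5     10   Apr      183
6    -11   Apr       36
7     20   Jun      208
8      3   Apr       82
9     37   Jun      169
11    14   Apr       60
12    19   Jun      253
add column high_times_rain_mm = t['high'] * t['rain_mm']:
    high month  rain_mm  high_times_rain_mm
0      7   Jun       50                 350
3     16   Apr       50                 800
5     10   Apr      183                1830
6    -11   Apr       36                -396
7     20   Jun      208                4160
8      3   Apr       82                 246
9     37   Jun      169                6253
11    14   Apr       60                 840
12    19   Jun      253                4807
group by month, max of high_times_rain_mm:
month
Apr    1830
Jun    6253
Name: high_times_rain_mm, dtype: int64
So sum() = 8083.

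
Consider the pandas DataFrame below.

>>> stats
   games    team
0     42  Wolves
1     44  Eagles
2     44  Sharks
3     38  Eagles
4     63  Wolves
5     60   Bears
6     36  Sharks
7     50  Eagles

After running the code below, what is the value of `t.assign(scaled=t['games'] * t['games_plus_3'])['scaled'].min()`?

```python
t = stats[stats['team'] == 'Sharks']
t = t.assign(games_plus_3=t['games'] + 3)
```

filter rows where team == 'Sharks':
   games    team
2     44  Sharks
6     36  Sharks
add column games_plus_3 = t['games'] + 3:
   games    team  games_plus_3
2     44  Sharks            47
6     36  Sharks            39
add column scaled = t['games'] * t['games_plus_3']:
   games    team  games_plus_3  scaled
2     44  Sharks            47    2068
6     36  Sharks            39    1404

1404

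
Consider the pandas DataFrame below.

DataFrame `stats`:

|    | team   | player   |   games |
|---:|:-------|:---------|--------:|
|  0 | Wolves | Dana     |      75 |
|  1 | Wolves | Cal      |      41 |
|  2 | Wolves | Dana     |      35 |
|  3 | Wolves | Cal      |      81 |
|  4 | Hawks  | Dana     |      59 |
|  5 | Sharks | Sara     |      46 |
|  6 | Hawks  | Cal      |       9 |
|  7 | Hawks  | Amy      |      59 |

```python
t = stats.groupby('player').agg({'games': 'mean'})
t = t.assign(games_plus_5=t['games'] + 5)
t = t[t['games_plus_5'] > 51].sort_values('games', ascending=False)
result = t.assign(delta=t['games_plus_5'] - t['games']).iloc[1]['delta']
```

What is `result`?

group by player, mean of games:
            games
player           
Amy     59.000000
Cal     43.666667
Dana    56.333333
Sara    46.000000
add column games_plus_5 = t['games'] + 5:
            games  games_plus_5
player                         
Amy     59.000000     64.000000
Cal     43.666667     48.666667
Dana    56.333333     61.333333
Sara    46.000000     51.000000
filter rows where games_plus_5 > 51:
            games  games_plus_5
player                         
Amy     59.000000     64.000000
Dana    56.333333     61.333333
sort by games descending:
            games  games_plus_5
player                         
Amy     59.000000     64.000000
Dana    56.333333     61.333333
add column delta = t['games_plus_5'] - t['games']:
            games  games_plus_5  delta
player                                
Amy     59.000000     64.000000    5.0
Dana    56.333333     61.333333    5.0
value at position 1, column 'delta' → 5.0

5.0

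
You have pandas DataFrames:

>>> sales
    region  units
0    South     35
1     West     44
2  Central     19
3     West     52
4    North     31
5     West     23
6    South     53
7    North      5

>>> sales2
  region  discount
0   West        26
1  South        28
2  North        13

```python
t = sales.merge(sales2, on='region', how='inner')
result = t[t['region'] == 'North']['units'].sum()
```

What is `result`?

36

merge on 'region' (how='inner') → 7 rows:
  region  units  discount
0  South     35        28
1   West     44        26
2   West     52        26
3  North     31        13
4   West     23        26
5  South     53        28
6  North      5        13
filter rows where region == 'North':
  region  units  discount
3  North     31        13
6  North      5        13
The sum of column 'units' is 36.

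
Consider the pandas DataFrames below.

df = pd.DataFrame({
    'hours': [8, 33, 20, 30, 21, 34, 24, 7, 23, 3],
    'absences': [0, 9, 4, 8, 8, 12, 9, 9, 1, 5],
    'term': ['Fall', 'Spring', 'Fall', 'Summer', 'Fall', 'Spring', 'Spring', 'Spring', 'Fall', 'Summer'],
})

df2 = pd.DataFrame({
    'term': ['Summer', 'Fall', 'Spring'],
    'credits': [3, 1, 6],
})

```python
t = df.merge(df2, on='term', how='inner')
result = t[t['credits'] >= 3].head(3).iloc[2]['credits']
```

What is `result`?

merge on 'term' (how='inner') → 10 rows:
   hours  absences    term  credits
0      8         0    Fall        1
1     33         9  Spring        6
2     20         4    Fall        1
3     30         8  Summer        3
4     21         8    Fall        1
5     34        12  Spring        6
6     24         9  Spring        6
7      7         9  Spring        6
8     23         1    Fall        1
9      3         5  Summer        3
filter rows where credits >= 3:
   hours  absences    term  credits
1     33         9  Spring        6
3     30         8  Summer        3
5     34        12  Spring        6
6     24         9  Spring        6
7      7         9  Spring        6
9      3         5  Summer        3
take first 3 rows:
   hours  absences    term  credits
1     33         9  Spring        6
3     30         8  Summer        3
5     34        12  Spring        6

6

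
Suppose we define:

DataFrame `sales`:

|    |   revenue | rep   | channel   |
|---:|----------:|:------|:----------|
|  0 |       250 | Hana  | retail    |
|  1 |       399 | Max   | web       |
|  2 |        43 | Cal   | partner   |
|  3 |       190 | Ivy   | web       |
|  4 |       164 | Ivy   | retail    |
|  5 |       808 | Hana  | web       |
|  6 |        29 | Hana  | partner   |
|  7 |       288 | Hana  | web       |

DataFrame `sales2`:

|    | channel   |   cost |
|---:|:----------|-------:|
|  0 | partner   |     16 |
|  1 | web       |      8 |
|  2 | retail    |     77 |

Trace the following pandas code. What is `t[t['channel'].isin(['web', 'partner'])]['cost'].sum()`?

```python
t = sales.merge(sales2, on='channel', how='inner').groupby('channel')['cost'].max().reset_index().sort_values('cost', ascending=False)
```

24

merge on 'channel' (how='inner') → 8 rows:
   revenue   rep  channel  cost
0      250  Hana   retail    77
1      399   Max      web     8
2       43   Cal  partner    16
3      190   Ivy      web     8
4      164   Ivy   retail    77
5      808  Hana      web     8
6       29  Hana  partner    16
7      288  Hana      web     8
group by channel, max of cost:
channel
partner    16
retail     77
web         8
Name: cost, dtype: int64
reset_index():
   channel  cost
0  partner    16
1   retail    77
2      web     8
sort by cost descending:
   channel  cost
1   retail    77
0  partner    16
2      web     8
filter rows where channel in ['web', 'partner']:
   channel  cost
0  partner    16
2      web     8
Hence 24.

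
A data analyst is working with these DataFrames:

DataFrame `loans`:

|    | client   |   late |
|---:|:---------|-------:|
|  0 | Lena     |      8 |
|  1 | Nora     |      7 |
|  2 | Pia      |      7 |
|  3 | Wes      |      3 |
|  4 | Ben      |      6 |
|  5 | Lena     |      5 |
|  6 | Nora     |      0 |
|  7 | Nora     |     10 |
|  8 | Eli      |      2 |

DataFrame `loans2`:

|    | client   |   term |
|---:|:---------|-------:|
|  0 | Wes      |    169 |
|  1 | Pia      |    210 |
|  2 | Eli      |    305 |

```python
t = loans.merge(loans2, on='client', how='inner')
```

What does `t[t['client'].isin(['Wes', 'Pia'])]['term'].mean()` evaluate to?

189.5

merge on 'client' (how='inner') → 3 rows:
  client  late  term
0    Pia     7   210
1    Wes     3   169
2    Eli     2   305
filter rows where client in ['Wes', 'Pia']:
  client  late  term
0    Pia     7   210
1    Wes     3   169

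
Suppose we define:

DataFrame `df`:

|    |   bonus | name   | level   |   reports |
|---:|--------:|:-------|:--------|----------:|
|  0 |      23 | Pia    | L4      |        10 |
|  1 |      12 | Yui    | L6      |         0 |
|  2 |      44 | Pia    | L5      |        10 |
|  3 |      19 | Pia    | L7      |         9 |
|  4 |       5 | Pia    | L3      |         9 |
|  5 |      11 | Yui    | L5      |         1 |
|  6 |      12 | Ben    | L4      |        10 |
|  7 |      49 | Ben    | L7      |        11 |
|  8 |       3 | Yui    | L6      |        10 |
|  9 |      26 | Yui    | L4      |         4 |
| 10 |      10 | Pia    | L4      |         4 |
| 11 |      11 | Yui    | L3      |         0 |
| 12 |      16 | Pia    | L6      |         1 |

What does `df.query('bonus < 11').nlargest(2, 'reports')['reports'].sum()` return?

filter rows where bonus < 11:
    bonus name level  reports
4       5  Pia    L3        9
8       3  Yui    L6       10
10     10  Pia    L4        4
take 2 rows with largest reports:
   bonus name level  reports
8      3  Yui    L6       10
4      5  Pia    L3        9
Taking the sum of column 'reports' gives 19.

19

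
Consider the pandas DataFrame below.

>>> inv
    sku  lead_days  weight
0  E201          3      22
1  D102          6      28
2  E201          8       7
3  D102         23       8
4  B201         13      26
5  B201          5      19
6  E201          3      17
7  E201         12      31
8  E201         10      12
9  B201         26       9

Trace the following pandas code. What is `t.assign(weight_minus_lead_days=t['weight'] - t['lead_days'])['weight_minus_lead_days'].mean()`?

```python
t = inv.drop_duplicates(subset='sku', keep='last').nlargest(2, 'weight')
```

-7.5

drop duplicate sku (keep=last):
    sku  lead_days  weight
3  D102         23       8
8  E201         10      12
9  B201         26       9
take 2 rows with largest weight:
    sku  lead_days  weight
8  E201         10      12
9  B201         26       9
add column weight_minus_lead_days = t['weight'] - t['lead_days']:
    sku  lead_days  weight  weight_minus_lead_days
8  E201         10      12                       2
9  B201         26       9                     -17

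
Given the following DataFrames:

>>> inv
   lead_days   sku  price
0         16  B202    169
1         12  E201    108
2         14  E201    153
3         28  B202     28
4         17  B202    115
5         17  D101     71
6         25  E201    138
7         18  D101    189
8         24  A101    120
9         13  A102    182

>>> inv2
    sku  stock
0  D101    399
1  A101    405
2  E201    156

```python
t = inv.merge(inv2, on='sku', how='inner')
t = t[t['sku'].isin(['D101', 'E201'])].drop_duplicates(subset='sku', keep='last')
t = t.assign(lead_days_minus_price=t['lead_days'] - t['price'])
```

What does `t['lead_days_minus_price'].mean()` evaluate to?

merge on 'sku' (how='inner') → 6 rows:
   lead_days   sku  price  stock
0         12  E201    108    156
1         14  E201    153    156
2         17  D101     71    399
3         25  E201    138    156
4         18  D101    189    399
5         24  A101    120    405
filter rows where sku in ['D101', 'E201']:
   lead_days   sku  price  stock
0         12  E201    108    156
1         14  E201    153    156
2         17  D101     71    399
3         25  E201    138    156
4         18  D101    189    399
drop duplicate sku (keep=last):
   lead_days   sku  price  stock
3         25  E201    138    156
4         18  D101    189    399
add column lead_days_minus_price = t['lead_days'] - t['price']:
   lead_days   sku  price  stock  lead_days_minus_price
3         25  E201    138    156                   -113
4         18  D101    189    399                   -171
So mean() = -142.0.

-142.0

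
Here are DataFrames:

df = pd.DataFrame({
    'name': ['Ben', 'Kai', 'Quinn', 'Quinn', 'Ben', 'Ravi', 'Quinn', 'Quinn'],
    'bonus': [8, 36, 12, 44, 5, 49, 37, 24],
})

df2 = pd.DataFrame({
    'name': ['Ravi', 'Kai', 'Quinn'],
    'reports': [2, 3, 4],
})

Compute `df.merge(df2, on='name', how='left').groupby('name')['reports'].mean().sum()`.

merge on 'name' (how='left') → 8 rows:
    name  bonus  reports
0    Ben      8      NaN
1    Kai     36      3.0
2  Quinn     12      4.0
3  Quinn     44      4.0
4    Ben      5      NaN
5   Ravi     49      2.0
6  Quinn     37      4.0
7  Quinn     24      4.0
group by name, mean of reports:
name
Ben      NaN
Kai      3.0
Quinn    4.0
Ravi     2.0
Name: reports, dtype: float64
Then the sum of the resulting series: 9.0

9.0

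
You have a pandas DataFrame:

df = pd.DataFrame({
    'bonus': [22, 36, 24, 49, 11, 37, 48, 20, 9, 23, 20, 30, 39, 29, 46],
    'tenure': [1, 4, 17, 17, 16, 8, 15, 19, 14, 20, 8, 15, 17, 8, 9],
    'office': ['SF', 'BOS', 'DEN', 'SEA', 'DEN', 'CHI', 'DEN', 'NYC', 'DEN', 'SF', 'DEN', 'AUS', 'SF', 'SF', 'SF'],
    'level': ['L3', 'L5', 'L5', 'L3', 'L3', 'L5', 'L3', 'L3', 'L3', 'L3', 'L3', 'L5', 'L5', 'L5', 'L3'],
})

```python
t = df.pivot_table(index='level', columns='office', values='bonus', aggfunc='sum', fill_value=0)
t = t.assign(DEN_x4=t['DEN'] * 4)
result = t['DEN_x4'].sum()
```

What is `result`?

pivot: rows=level, cols=office, sum(bonus):
office  AUS  BOS  CHI  DEN  NYC  SEA  SF
level                                   
L3        0    0    0   88   20   49  91
L5       30   36   37   24    0    0  68
add column DEN_x4 = t['DEN'] * 4:
office  AUS  BOS  CHI  DEN  NYC  SEA  SF  DEN_x4
level                                           
L3        0    0    0   88   20   49  91     352
L5       30   36   37   24    0    0  68      96

448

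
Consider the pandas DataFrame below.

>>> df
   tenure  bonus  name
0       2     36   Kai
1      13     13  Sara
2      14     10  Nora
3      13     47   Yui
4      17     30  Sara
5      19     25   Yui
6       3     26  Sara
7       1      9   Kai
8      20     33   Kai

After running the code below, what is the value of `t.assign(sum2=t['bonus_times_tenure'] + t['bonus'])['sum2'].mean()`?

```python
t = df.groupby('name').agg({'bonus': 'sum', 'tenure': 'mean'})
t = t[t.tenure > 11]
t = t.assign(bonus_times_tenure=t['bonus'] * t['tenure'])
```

687.0

group by name: sum(bonus), mean(tenure):
      bonus     tenure
name                  
Kai      78   7.666667
Nora     10  14.000000
Sara     69  11.000000
Yui      72  16.000000
filter rows where tenure > 11:
      bonus  tenure
name               
Nora     10    14.0
Yui      72    16.0
add column bonus_times_tenure = t['bonus'] * t['tenure']:
      bonus  tenure  bonus_times_tenure
name                                   
Nora     10    14.0               140.0
Yui      72    16.0              1152.0
add column sum2 = t['bonus_times_tenure'] + t['bonus']:
      bonus  tenure  bonus_times_tenure    sum2
name                                           
Nora     10    14.0               140.0   150.0
Yui      72    16.0              1152.0  1224.0
Hence 687.0.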